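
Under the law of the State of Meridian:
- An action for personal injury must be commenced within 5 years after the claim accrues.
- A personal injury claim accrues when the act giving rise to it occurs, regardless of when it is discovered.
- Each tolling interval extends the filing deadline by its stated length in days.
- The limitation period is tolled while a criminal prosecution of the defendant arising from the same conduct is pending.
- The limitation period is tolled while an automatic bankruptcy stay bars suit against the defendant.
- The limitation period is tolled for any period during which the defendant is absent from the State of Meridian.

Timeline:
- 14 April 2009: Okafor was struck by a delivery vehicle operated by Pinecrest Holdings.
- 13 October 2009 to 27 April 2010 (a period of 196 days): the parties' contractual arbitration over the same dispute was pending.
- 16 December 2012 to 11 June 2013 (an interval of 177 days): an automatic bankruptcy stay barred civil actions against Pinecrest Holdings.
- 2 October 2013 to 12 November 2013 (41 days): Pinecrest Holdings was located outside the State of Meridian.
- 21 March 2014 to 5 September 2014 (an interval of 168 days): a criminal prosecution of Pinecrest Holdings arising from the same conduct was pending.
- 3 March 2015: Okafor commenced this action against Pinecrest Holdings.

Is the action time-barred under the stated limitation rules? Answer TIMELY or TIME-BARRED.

TIMELY

The claim accrued on 14 April 2009, when the wrongful act occurred.
The untolled deadline — 5 years after 14 April 2009 — is 14 April 2014.
Because the automatic bankruptcy stay ran from 16 December 2012 to 11 June 2013, the deadline is extended by 177 days to 8 October 2014.
The period was tolled for 41 days by the defendant's absence from the jurisdiction (2 October 2013 to 12 November 2013), pushing the deadline to 18 November 2014.
Because the pending criminal prosecution ran from 21 March 2014 to 5 September 2014, the deadline is extended by 168 days to 5 May 2015.
No stated provision tolls the period for a pending arbitration, so the interval from 13 October 2009 to 27 April 2010 has no effect on the deadline.
The 3 March 2015 filing precedes the 5 May 2015 deadline; the claim is timely.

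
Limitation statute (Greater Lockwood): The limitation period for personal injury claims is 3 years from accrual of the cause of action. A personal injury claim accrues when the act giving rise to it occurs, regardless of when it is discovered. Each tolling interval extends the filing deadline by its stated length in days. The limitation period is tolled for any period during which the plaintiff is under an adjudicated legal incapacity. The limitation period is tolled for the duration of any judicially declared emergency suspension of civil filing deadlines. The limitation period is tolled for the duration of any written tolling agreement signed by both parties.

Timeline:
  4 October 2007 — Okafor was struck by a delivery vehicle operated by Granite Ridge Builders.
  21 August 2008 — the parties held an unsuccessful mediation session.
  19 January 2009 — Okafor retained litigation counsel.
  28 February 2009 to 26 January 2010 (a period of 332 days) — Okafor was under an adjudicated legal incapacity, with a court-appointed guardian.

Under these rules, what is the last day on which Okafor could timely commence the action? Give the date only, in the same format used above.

The limitation period began to run on 4 October 2007.
The untolled deadline — 3 years after 4 October 2007 — is 4 October 2010.
The plaintiff's legal incapacity from 28 February 2009 to 26 January 2010 tolled the period for 332 days, extending the deadline to 1 September 2011.
Nothing else in the chronology tolls or restarts the period.

1 September 2011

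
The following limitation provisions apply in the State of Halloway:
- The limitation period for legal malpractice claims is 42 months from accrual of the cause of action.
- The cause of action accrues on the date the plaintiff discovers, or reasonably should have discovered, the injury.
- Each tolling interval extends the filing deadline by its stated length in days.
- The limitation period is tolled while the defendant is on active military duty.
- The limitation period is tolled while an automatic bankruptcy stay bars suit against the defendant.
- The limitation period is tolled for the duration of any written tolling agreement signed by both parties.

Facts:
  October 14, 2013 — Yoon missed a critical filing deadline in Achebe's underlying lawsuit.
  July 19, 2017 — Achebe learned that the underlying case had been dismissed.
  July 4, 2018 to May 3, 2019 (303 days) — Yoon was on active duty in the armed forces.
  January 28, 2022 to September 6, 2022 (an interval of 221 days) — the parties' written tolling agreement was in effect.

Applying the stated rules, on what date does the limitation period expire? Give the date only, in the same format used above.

November 18, 2021

Under the discovery rule, the claim accrued on July 19, 2017, when Achebe discovered the injury — not on the October 14, 2013 date of the underlying act.
The untolled deadline — 42 months after July 19, 2017 — is January 19, 2021.
The defendant's active military service from July 4, 2018 to May 3, 2019 tolled the period for 303 days, extending the deadline to November 18, 2021.
The written tolling agreement from January 28, 2022 to September 6, 2022 began after the period had already run on November 18, 2021, so it has no tolling effect.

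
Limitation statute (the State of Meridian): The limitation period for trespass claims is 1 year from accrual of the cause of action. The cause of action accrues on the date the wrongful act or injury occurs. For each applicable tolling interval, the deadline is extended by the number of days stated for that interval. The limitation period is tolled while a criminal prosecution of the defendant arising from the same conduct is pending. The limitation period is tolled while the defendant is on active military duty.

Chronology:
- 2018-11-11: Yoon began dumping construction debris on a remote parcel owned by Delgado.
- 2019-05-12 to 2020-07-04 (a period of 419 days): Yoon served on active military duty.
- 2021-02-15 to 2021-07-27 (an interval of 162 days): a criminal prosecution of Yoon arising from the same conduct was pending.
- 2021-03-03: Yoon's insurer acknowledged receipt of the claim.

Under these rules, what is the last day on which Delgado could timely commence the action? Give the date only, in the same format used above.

The limitation period began to run on 2018-11-11.
Adding the 1 year base period to 2018-11-11 gives a deadline of 2019-11-11, before any tolling.
Because the defendant's active military service ran from 2019-05-12 to 2020-07-04, the deadline is extended by 419 days to 2021-01-03.
The pending criminal prosecution from 2021-02-15 to 2021-07-27 began after the period had already run on 2021-01-03, so it has no tolling effect.
Nothing else in the chronology tolls or restarts the period.

2021-01-03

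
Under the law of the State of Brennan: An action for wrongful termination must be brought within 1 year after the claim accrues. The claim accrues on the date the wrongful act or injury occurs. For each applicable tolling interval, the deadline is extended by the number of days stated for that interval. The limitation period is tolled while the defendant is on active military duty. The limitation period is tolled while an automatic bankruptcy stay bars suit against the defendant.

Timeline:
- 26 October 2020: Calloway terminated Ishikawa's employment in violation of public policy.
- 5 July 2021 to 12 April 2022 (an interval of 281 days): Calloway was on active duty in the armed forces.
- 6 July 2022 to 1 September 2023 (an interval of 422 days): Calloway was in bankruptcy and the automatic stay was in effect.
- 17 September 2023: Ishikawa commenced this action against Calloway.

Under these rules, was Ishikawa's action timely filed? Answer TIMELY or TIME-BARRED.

The limitation period began to run on 26 October 2020.
The untolled deadline — 1 year after 26 October 2020 — is 26 October 2021.
Because the defendant's active military service ran from 5 July 2021 to 12 April 2022, the deadline is extended by 281 days to 3 August 2022.
Because the automatic bankruptcy stay ran from 6 July 2022 to 1 September 2023, the deadline is extended by 422 days to 29 September 2023.
Filing on 17 September 2023 beat the 29 September 2023 deadline — the action is timely.

TIMELY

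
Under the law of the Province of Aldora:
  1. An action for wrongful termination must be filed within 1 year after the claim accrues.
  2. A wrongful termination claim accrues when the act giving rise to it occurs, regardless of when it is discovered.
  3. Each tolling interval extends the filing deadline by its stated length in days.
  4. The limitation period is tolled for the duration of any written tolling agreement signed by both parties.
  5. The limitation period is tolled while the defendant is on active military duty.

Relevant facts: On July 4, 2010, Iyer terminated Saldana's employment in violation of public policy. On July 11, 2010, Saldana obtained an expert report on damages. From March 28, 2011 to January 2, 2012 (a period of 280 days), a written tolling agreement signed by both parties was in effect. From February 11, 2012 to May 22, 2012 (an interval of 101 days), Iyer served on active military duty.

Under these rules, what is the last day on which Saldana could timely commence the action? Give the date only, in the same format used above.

The claim accrued on July 4, 2010, when the wrongful act occurred.
Adding the 1 year base period to July 4, 2010 gives a deadline of July 4, 2011, before any tolling.
The period was tolled for 280 days by the written tolling agreement (March 28, 2011 to January 2, 2012), pushing the deadline to April 9, 2012.
The period was tolled for 101 days by the defendant's active military service (February 11, 2012 to May 22, 2012), pushing the deadline to July 19, 2012.
None of the other events listed affects the running of the period under the stated rules.

July 19, 2012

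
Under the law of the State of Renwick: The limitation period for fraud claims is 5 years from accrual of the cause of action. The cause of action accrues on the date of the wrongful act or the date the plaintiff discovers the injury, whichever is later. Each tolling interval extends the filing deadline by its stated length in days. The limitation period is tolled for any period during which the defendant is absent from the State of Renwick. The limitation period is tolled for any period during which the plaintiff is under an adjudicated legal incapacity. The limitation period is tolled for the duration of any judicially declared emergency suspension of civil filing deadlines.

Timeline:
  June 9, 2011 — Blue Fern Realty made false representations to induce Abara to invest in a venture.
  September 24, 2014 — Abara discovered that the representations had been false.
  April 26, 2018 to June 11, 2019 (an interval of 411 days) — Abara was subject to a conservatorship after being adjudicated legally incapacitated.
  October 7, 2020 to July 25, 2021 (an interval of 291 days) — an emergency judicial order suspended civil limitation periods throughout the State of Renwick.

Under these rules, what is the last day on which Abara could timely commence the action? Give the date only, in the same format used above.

The claim accrued on September 24, 2014 — the later of the June 9, 2011 act and the September 24, 2014 discovery.
5 years from September 24, 2014 is September 24, 2019.
The period was tolled for 411 days by the plaintiff's legal incapacity (April 26, 2018 to June 11, 2019), pushing the deadline to November 8, 2020.
Because the emergency suspension of filing deadlines ran from October 7, 2020 to July 25, 2021, the deadline is extended by 291 days to August 26, 2021.

August 26, 2021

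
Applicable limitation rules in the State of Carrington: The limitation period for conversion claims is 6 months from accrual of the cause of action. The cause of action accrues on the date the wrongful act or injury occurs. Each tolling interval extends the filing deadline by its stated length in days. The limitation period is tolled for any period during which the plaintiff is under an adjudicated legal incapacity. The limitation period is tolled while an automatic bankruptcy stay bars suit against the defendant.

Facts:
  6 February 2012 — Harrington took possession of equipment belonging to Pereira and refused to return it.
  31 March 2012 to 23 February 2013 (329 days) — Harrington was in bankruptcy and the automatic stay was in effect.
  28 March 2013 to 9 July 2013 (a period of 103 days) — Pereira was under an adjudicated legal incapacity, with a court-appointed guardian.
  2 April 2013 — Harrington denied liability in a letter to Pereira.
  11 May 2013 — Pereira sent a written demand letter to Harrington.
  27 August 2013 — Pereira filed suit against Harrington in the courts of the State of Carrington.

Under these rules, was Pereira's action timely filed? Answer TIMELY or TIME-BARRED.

The cause of action accrued on 6 February 2012, the date of the act.
6 months from 6 February 2012 is 6 August 2012.
Because the automatic bankruptcy stay ran from 31 March 2012 to 23 February 2013, the deadline is extended by 329 days to 1 July 2013.
Because the plaintiff's legal incapacity ran from 28 March 2013 to 9 July 2013, the deadline is extended by 103 days to 12 October 2013.
The other events in the timeline have no effect on the limitation period under the stated rules.
Pereira filed on 27 August 2013, before the 12 October 2013 deadline, so the action is timely.

TIMELY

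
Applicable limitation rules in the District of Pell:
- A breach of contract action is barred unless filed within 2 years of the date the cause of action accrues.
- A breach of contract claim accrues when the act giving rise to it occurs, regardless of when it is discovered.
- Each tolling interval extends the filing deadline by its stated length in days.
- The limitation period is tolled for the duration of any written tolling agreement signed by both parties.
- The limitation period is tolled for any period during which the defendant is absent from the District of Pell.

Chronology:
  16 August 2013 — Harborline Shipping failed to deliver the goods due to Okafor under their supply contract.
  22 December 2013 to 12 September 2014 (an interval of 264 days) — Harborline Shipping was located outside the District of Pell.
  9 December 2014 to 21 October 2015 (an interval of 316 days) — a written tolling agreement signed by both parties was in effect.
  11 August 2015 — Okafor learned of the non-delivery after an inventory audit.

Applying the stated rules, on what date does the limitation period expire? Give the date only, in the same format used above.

Because the rule ties accrual to occurrence, the claim accrued on 16 August 2013, not on the 11 August 2015 discovery date.
The untolled deadline — 2 years after 16 August 2013 — is 16 August 2015.
The defendant's absence from the jurisdiction from 22 December 2013 to 12 September 2014 tolled the period for 264 days, extending the deadline to 6 May 2016.
The written tolling agreement from 9 December 2014 to 21 October 2015 tolled the period for 316 days, extending the deadline to 18 March 2017.

18 March 2017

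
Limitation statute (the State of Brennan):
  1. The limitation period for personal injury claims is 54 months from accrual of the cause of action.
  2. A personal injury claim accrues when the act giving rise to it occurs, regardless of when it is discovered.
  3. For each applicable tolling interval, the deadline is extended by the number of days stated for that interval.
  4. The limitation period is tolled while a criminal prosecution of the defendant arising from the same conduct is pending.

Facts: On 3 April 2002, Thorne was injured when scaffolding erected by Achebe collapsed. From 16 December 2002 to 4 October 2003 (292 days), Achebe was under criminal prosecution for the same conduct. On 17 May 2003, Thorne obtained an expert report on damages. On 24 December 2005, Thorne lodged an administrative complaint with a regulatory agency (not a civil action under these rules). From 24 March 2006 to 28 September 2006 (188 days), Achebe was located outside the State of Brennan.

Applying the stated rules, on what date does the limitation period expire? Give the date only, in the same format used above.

The limitation period began to run on 3 April 2002.
The untolled deadline — 54 months after 3 April 2002 — is 3 October 2006.
The pending criminal prosecution from 16 December 2002 to 4 October 2003 tolled the period for 292 days, extending the deadline to 22 July 2007.
The defendant's absence from the jurisdiction from 24 March 2006 to 28 September 2006 does not toll the period, because no stated rule makes the defendant's absence a tolling event.
The other events in the timeline have no effect on the limitation period under the stated rules.

22 July 2007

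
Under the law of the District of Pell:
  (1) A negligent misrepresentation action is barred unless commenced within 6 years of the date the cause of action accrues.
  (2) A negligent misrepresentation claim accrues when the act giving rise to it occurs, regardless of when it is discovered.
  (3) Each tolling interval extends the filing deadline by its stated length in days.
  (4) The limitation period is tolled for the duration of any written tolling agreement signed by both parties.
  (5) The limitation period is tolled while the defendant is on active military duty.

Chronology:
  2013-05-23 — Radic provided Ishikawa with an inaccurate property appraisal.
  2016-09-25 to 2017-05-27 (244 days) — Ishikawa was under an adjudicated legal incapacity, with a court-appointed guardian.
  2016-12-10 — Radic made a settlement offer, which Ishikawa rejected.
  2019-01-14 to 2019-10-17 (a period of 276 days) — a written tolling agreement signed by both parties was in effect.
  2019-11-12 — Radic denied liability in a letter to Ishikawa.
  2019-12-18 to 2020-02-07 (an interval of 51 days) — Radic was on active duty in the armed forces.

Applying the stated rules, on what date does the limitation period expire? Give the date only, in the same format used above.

2020-04-14

The cause of action accrued on 2013-05-23, the date of the act.
6 years from 2013-05-23 is 2019-05-23.
The period was tolled for 276 days by the written tolling agreement (2019-01-14 to 2019-10-17), pushing the deadline to 2020-02-23.
Because the defendant's active military service ran from 2019-12-18 to 2020-02-07, the deadline is extended by 51 days to 2020-04-14.
No stated provision tolls the period for the plaintiff's incapacity, so the interval from 2016-09-25 to 2017-05-27 has no effect on the deadline.
Nothing else in the chronology tolls or restarts the period.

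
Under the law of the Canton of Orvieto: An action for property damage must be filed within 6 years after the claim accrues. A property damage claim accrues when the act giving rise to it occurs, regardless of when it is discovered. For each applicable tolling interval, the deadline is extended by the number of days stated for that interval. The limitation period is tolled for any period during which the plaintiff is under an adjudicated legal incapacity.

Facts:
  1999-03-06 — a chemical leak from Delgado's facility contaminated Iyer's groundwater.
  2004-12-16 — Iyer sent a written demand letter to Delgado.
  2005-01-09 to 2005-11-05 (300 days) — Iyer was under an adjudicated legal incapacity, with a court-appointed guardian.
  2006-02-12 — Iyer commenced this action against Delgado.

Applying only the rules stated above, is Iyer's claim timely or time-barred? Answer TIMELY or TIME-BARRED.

The claim accrued on 1999-03-06, when the wrongful act occurred.
Adding the 6 years base period to 1999-03-06 gives a deadline of 2005-03-06, before any tolling.
The period was tolled for 300 days by the plaintiff's legal incapacity (2005-01-09 to 2005-11-05), pushing the deadline to 2005-12-31.
None of the other events listed affects the running of the period under the stated rules.
Iyer filed on 2006-02-12, after the 2005-12-31 deadline, so the action is time-barred.

TIME-BARRED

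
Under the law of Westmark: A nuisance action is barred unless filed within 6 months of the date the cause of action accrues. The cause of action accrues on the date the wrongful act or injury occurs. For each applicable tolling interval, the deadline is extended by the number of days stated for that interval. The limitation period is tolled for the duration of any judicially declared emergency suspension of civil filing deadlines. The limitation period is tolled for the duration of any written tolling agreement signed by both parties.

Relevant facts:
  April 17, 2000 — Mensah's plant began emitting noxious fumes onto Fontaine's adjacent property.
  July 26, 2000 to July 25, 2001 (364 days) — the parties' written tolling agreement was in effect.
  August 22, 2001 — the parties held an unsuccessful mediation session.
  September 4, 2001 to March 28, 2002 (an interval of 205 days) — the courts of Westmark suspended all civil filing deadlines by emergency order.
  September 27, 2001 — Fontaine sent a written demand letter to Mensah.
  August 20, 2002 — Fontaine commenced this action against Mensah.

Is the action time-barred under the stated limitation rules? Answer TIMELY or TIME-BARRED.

The limitation period began to run on April 17, 2000.
The untolled deadline — 6 months after April 17, 2000 — is October 17, 2000.
Because the written tolling agreement ran from July 26, 2000 to July 25, 2001, the deadline is extended by 364 days to October 16, 2001.
The period was tolled for 205 days by the emergency suspension of filing deadlines (September 4, 2001 to March 28, 2002), pushing the deadline to May 9, 2002.
The other events in the timeline have no effect on the limitation period under the stated rules.
The August 20, 2002 filing falls after the May 9, 2002 deadline; the claim is time-barred.

TIME-BARRED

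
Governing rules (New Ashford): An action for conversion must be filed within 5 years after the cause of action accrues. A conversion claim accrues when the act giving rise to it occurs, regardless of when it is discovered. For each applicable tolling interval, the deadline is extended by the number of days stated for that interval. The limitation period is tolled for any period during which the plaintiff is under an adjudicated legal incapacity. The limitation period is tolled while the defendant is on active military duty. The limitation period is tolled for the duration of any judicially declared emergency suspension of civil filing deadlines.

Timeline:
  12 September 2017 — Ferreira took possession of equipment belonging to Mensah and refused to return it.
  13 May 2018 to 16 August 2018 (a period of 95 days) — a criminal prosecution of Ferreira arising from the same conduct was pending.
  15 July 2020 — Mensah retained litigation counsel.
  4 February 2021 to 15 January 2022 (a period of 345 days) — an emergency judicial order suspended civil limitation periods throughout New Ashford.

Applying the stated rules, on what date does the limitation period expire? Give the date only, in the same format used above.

23 August 2023

The cause of action accrued on 12 September 2017, the date of the act.
5 years from 12 September 2017 is 12 September 2022.
The emergency suspension of filing deadlines from 4 February 2021 to 15 January 2022 tolled the period for 345 days, extending the deadline to 23 August 2023.
No stated provision tolls the period for a criminal prosecution, so the interval from 13 May 2018 to 16 August 2018 has no effect on the deadline.
The other events in the timeline have no effect on the limitation period under the stated rules.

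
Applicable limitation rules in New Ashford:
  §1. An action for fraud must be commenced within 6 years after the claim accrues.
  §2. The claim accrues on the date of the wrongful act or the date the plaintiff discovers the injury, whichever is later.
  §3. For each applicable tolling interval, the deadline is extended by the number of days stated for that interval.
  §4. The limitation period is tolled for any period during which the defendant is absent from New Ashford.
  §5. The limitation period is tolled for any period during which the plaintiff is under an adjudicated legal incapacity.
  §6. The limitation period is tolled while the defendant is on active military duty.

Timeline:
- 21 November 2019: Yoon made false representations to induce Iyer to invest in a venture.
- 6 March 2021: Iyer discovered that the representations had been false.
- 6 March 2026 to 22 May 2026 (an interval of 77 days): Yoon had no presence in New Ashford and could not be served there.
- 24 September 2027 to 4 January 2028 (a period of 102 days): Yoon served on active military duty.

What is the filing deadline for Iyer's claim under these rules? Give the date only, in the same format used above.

Because discovery on 6 March 2021 post-dates the 21 November 2019 act, accrual under the later-of rule falls on 6 March 2021.
Adding the 6 years base period to 6 March 2021 gives a deadline of 6 March 2027, before any tolling.
The period was tolled for 77 days by the defendant's absence from the jurisdiction (6 March 2026 to 22 May 2026), pushing the deadline to 22 May 2027.
The defendant's active military service from 24 September 2027 to 4 January 2028 began after the period had already run on 22 May 2027, so it has no tolling effect.

22 May 2027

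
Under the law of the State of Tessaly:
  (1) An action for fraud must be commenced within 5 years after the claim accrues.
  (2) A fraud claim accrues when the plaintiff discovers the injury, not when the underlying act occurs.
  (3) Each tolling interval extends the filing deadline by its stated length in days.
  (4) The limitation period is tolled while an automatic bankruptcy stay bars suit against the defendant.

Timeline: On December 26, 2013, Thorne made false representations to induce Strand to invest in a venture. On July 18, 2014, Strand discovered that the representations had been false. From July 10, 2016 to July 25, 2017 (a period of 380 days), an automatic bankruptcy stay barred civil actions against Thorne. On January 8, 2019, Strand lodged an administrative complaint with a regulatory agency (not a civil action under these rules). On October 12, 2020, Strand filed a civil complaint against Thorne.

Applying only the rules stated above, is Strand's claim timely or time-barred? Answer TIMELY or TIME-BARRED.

Under the discovery rule, the claim accrued on July 18, 2014, when Strand discovered the injury — not on the December 26, 2013 date of the underlying act.
The untolled deadline — 5 years after July 18, 2014 — is July 18, 2019.
The automatic bankruptcy stay from July 10, 2016 to July 25, 2017 tolled the period for 380 days, extending the deadline to August 1, 2020.
Nothing else in the chronology tolls or restarts the period.
The October 12, 2020 filing falls after the August 1, 2020 deadline; the claim is time-barred.

TIME-BARRED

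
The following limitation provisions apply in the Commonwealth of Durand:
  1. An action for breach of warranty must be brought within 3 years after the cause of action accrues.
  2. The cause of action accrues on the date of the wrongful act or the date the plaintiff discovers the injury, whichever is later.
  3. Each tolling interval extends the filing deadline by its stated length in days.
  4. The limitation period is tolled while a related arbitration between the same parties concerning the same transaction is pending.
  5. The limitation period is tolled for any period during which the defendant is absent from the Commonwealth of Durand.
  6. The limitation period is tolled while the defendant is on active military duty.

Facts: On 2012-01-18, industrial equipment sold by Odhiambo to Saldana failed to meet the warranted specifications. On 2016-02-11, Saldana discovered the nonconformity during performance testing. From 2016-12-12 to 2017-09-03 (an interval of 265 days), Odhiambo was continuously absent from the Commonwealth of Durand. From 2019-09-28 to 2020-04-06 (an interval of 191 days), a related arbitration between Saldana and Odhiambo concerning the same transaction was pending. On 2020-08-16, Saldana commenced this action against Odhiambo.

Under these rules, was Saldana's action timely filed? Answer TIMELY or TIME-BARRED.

Because discovery on 2016-02-11 post-dates the 2012-01-18 act, accrual under the later-of rule falls on 2016-02-11.
3 years from 2016-02-11 is 2019-02-11.
Because the defendant's absence from the jurisdiction ran from 2016-12-12 to 2017-09-03, the deadline is extended by 265 days to 2019-11-03.
Because the pending related arbitration ran from 2019-09-28 to 2020-04-06, the deadline is extended by 191 days to 2020-05-12.
Filing on 2020-08-16 missed the 2020-05-12 deadline — the action is time-barred.

TIME-BARRED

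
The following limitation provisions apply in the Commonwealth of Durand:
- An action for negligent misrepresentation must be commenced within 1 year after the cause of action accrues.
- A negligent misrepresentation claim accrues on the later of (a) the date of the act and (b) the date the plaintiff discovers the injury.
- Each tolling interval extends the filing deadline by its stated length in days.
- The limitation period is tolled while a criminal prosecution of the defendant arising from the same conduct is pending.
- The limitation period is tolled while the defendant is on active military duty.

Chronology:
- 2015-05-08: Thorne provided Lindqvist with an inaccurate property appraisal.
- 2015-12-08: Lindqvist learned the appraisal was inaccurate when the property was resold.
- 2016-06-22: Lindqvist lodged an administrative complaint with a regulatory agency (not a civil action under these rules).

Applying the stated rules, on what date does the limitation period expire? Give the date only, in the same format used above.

Because discovery on 2015-12-08 post-dates the 2015-05-08 act, accrual under the later-of rule falls on 2015-12-08.
Adding the 1 year base period to 2015-12-08 gives a deadline of 2016-12-08, before any tolling.
Nothing else in the chronology tolls or restarts the period.

2016-12-08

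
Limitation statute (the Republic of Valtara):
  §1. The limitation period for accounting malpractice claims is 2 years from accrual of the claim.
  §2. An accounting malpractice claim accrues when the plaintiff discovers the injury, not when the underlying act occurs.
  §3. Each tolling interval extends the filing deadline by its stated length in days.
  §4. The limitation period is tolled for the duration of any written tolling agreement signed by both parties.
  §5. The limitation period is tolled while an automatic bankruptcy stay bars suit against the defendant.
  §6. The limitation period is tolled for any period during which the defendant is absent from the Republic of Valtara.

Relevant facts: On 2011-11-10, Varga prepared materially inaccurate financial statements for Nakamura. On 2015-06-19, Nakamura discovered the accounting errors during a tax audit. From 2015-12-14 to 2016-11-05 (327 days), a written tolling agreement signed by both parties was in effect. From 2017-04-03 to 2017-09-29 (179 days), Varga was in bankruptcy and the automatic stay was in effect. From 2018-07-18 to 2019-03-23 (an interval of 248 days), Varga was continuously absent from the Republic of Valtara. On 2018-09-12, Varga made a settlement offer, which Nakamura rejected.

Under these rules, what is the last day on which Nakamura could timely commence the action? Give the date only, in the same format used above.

2019-07-13

Under the discovery rule, the claim accrued on 2015-06-19, when Nakamura discovered the injury — not on the 2011-11-10 date of the underlying act.
The untolled deadline — 2 years after 2015-06-19 — is 2017-06-19.
The period was tolled for 327 days by the written tolling agreement (2015-12-14 to 2016-11-05), pushing the deadline to 2018-05-12.
Because the automatic bankruptcy stay ran from 2017-04-03 to 2017-09-29, the deadline is extended by 179 days to 2018-11-07.
Because the defendant's absence from the jurisdiction ran from 2018-07-18 to 2019-03-23, the deadline is extended by 248 days to 2019-07-13.
Nothing else in the chronology tolls or restarts the period.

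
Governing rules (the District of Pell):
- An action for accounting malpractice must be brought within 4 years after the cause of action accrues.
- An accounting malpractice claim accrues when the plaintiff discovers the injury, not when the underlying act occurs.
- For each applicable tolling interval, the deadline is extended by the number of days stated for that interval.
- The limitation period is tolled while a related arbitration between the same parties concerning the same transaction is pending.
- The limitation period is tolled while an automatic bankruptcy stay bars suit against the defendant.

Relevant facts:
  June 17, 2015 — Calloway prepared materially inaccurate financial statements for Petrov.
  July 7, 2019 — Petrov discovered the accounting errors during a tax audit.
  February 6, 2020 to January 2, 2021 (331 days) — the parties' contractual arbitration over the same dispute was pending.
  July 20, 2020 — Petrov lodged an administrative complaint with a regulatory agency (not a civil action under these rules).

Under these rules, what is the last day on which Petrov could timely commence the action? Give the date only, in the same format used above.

Under the discovery rule, the claim accrued on July 7, 2019, when Petrov discovered the injury — not on the June 17, 2015 date of the underlying act.
The untolled deadline — 4 years after July 7, 2019 — is July 7, 2023.
Because the pending related arbitration ran from February 6, 2020 to January 2, 2021, the deadline is extended by 331 days to June 2, 2024.
None of the other events listed affects the running of the period under the stated rules.

June 2, 2024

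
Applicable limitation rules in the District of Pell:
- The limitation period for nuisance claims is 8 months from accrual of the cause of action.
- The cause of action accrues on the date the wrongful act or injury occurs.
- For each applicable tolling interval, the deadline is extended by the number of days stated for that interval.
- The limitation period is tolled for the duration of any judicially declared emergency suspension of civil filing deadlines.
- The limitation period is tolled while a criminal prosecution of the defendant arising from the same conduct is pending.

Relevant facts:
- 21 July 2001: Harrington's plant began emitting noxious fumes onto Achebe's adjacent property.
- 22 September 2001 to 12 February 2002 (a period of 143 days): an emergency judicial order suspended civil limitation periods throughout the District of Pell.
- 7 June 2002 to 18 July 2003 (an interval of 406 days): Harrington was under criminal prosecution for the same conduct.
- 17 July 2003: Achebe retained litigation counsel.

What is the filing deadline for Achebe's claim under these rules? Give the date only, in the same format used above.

21 September 2003

The claim accrued on 21 July 2001, when the wrongful act occurred.
Adding the 8 months base period to 21 July 2001 gives a deadline of 21 March 2002, before any tolling.
The period was tolled for 143 days by the emergency suspension of filing deadlines (22 September 2001 to 12 February 2002), pushing the deadline to 11 August 2002.
Because the pending criminal prosecution ran from 7 June 2002 to 18 July 2003, the deadline is extended by 406 days to 21 September 2003.
The other events in the timeline have no effect on the limitation period under the stated rules.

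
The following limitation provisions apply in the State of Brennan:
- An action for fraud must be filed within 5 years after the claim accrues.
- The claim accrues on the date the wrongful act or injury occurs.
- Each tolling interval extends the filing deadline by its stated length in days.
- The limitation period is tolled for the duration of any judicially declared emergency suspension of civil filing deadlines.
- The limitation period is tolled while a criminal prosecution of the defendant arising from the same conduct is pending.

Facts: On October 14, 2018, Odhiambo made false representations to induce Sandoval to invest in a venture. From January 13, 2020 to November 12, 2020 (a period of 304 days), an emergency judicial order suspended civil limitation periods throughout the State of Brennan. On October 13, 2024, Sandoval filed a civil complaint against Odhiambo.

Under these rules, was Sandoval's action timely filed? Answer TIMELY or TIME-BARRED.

TIME-BARRED

The claim accrued on October 14, 2018, the date of the act.
5 years from October 14, 2018 is October 14, 2023.
The period was tolled for 304 days by the emergency suspension of filing deadlines (January 13, 2020 to November 12, 2020), pushing the deadline to August 13, 2024.
Sandoval filed on October 13, 2024, after the August 13, 2024 deadline, so the action is time-barred.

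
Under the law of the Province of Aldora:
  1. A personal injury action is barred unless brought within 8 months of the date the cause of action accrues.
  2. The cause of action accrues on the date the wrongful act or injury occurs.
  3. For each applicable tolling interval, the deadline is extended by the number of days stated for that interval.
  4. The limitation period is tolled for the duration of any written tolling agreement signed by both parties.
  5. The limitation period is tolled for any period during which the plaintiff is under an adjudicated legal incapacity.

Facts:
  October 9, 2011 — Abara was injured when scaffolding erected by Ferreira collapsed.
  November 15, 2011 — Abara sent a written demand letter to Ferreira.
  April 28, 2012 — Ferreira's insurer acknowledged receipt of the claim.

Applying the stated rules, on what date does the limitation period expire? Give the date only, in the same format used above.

The cause of action accrued on October 9, 2011, the date of the act.
8 months from October 9, 2011 is June 9, 2012.
Nothing else in the chronology tolls or restarts the period.

June 9, 2012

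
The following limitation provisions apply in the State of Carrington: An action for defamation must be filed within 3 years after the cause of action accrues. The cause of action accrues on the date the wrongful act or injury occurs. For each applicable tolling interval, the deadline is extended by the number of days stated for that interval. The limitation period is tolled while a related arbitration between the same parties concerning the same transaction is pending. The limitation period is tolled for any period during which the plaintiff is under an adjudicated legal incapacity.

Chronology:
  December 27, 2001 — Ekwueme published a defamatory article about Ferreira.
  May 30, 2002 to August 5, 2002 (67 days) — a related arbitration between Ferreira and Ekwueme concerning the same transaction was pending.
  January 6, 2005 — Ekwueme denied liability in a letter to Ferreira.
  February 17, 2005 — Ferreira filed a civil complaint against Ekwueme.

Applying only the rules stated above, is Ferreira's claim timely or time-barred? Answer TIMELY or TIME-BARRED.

The claim accrued on December 27, 2001, when the wrongful act occurred.
The untolled deadline — 3 years after December 27, 2001 — is December 27, 2004.
The pending related arbitration from May 30, 2002 to August 5, 2002 tolled the period for 67 days, extending the deadline to March 4, 2005.
Nothing else in the chronology tolls or restarts the period.
Ferreira filed on February 17, 2005, before the March 4, 2005 deadline, so the action is timely.

TIMELY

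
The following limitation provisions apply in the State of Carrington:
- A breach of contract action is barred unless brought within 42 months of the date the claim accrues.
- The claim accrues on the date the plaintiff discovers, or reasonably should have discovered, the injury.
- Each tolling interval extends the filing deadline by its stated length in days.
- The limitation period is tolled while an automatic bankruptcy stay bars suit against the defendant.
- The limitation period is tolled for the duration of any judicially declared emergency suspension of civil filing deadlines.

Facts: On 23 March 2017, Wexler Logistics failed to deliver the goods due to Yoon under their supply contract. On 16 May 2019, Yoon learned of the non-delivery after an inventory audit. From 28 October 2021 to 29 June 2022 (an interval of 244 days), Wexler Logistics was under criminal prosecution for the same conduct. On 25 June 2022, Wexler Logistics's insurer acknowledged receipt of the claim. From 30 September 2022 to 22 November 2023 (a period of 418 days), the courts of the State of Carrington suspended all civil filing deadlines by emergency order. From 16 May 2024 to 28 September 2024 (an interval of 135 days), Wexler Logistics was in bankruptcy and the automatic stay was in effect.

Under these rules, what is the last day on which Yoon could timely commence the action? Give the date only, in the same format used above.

8 January 2024

Under the discovery rule, the claim accrued on 16 May 2019, when Yoon discovered the injury — not on the 23 March 2017 date of the underlying act.
42 months from 16 May 2019 is 16 November 2022.
The emergency suspension of filing deadlines from 30 September 2022 to 22 November 2023 tolled the period for 418 days, extending the deadline to 8 January 2024.
By the time the automatic bankruptcy stay began on 16 May 2024, the limitation period had already expired on 8 January 2024; that interval cannot revive it.
No stated provision tolls the period for a criminal prosecution, so the interval from 28 October 2021 to 29 June 2022 has no effect on the deadline.
None of the other events listed affects the running of the period under the stated rules.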